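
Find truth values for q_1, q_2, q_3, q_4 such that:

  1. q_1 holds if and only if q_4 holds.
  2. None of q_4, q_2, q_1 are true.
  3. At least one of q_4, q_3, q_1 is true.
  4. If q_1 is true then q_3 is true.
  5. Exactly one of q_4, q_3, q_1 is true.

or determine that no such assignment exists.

q_1=F; q_2=F; q_3=T; q_4=F

  (1) q_1=F, q_4=F — same ✓
  (2) {q_4, q_2, q_1}: 0 true — none ✓
  (3) {q_4, q_3, q_1}: 1 true — at least one ✓
  (4) q_1=F ⇒ q_3: vacuous ✓
  (5) {q_4, q_3, q_1}: 1 true — exactly one ✓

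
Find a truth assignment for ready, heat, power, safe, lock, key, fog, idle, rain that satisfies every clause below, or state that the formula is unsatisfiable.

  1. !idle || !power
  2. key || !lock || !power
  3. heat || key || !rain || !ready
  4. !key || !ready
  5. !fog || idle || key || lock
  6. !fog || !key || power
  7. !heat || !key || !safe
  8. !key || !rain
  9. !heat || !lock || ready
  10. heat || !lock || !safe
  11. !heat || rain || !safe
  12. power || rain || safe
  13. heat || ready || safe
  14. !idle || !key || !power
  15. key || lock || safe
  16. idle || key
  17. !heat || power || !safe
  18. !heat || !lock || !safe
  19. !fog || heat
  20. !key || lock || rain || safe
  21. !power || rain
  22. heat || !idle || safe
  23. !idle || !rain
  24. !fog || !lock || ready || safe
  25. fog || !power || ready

ready: True, heat: False, power: False, safe: True, lock: False, key: False, fog: False, idle: True, rain: False

Set ready = True.
  then (!key || !ready) forces key = False.
  then (idle || key) forces idle = True.
  then (!idle || !rain) forces rain = False.
  then (!idle || !power) forces power = False.
  then (power || rain || safe) forces safe = True.
  then (!heat || power || !safe) forces heat = False.
  then (!fog || heat) forces fog = False.
  then (heat || !lock || !safe) forces lock = False.
All clauses satisfied.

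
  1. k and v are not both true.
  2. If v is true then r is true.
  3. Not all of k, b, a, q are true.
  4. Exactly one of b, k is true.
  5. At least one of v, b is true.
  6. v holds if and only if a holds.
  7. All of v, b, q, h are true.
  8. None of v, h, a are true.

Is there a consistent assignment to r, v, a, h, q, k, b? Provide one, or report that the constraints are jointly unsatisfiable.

The formula is unsatisfiable.

Case v = True:
  Constraint (8) is violated (v=T) — contradiction.
Case v = False:
  Constraint (7) is violated (v=F) — contradiction.
Both cases fail — unsatisfiable.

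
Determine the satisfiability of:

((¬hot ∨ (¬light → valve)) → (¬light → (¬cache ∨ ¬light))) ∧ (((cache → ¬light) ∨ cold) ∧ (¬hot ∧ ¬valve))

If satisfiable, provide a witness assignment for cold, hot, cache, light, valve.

cold = True, hot = False, cache = True, light = False, valve = False

  (¬hot ∨ (¬light → valve)) → (¬light → (¬cache ∨ ¬light)) = True
    ¬hot ∨ (¬light → valve) = True
      ¬hot = True
      ¬light → valve = False
        ¬light = True
    ¬light → (¬cache ∨ ¬light) = True
      ¬light = True
      ¬cache ∨ ¬light = True
        ¬cache = False
        ¬light = True
  ((cache → ¬light) ∨ cold) ∧ (¬hot ∧ ¬valve) = True
    (cache → ¬light) ∨ cold = True
      cache → ¬light = True
        ¬light = True
    ¬hot ∧ ¬valve = True
      ¬hot = True
      ¬valve = True
Both conjuncts True, so the formula holds.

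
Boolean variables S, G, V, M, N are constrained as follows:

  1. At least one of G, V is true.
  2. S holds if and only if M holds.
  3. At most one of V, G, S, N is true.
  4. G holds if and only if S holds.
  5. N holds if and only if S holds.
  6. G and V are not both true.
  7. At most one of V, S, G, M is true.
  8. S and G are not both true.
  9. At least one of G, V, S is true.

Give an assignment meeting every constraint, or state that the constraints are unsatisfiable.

S = False, G = False, V = True, M = False, N = False

  (1) {G, V}: 1 true — at least one ✓
  (2) S=F, M=F — same ✓
  (3) {V, G, S, N}: 1 true — at most one ✓
  (4) G=F, S=F — same ✓
  (5) N=F, S=F — same ✓
  (6) G=F, V=T — not both ✓
  (7) {V, S, G, M}: 1 true — at most one ✓
  (8) S=F, G=F — not both ✓
  (9) {G, V, S}: 1 true — at least one ✓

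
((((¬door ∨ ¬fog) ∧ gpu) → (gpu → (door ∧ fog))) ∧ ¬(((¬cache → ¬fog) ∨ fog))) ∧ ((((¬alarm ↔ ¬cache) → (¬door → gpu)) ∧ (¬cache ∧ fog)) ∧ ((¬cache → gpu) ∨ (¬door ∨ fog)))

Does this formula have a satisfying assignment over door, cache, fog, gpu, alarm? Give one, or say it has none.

The conjunct ¬(((¬cache → ¬fog) ∨ fog)) is unsatisfiable on its own:
  cache=F, fog=F: evaluates to False.
  cache=F, fog=T: evaluates to False.
  cache=T, fog=F: evaluates to False.
  cache=T, fog=T: evaluates to False.
So the whole conjunction is unsatisfiable.

Unsatisfiable — no assignment works.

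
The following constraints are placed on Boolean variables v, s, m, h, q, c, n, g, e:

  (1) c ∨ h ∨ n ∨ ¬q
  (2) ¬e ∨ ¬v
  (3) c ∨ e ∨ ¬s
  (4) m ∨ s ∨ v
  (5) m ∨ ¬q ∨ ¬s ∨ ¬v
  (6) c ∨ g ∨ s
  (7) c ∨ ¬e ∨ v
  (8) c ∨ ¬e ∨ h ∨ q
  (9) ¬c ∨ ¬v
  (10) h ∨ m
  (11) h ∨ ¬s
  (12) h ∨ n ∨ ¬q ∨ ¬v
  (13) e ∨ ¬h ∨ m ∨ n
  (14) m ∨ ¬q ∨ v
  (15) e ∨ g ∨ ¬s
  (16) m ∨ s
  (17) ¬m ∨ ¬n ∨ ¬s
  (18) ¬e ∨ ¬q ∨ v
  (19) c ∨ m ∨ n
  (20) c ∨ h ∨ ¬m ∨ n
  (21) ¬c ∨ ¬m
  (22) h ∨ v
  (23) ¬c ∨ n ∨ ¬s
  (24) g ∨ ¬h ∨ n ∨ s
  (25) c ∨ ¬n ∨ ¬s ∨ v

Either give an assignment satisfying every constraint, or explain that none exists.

v = False, s = False, m = True, h = True, q = False, c = False, n = True, g = True, e = False

Set v = False.
  then (h ∨ v) forces h = True.
Set s = False.
  then (m ∨ s ∨ v) forces m = True.
  then (¬c ∨ ¬m) forces c = False.
  then (c ∨ g ∨ s) forces g = True.
  then (c ∨ ¬e ∨ v) forces e = False.
Set q = False.
Set n = True.
All clauses satisfied.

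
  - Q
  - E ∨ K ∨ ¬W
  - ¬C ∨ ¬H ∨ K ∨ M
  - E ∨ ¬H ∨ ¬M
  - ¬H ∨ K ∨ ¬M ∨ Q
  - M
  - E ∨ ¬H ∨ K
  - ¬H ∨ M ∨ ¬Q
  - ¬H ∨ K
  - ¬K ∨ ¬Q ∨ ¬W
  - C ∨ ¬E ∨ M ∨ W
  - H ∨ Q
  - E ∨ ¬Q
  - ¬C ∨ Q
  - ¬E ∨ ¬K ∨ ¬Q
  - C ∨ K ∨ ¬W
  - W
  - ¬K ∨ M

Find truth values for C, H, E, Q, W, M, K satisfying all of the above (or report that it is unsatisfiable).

Unit clause (Q) forces Q = True.
Unit clause (M) forces M = True.
In (E ∨ ¬Q) only E is left, so E = True.
In (¬E ∨ ¬K ∨ ¬Q) only ¬K is left, so K = False.
Unit clause (W) forces W = True.
In (¬H ∨ K) only ¬H is left, so H = False.
In (C ∨ K ∨ ¬W) only C is left, so C = True.
All clauses satisfied.

C = True, H = False, E = True, Q = True, W = True, M = True, K = False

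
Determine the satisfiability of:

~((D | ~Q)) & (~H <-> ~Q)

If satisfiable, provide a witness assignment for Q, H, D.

Q=T, H=T, D=F

  ~((D | ~Q)) = True
    D | ~Q = False
      ~Q = False
  ~H <-> ~Q = True
    ~H = False
    ~Q = False
Both conjuncts True, so the formula holds.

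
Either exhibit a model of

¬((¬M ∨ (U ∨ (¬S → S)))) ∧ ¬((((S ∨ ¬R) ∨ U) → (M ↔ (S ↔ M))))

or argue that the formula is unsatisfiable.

R = False; S = False; U = False; M = True

  ¬((¬M ∨ (U ∨ (¬S → S)))) = True
    ¬M ∨ (U ∨ (¬S → S)) = False
      ¬M = False
      U ∨ (¬S → S) = False
        ¬S → S = False
          ¬S = True
  ¬((((S ∨ ¬R) ∨ U) → (M ↔ (S ↔ M)))) = True
    ((S ∨ ¬R) ∨ U) → (M ↔ (S ↔ M)) = False
      (S ∨ ¬R) ∨ U = True
        S ∨ ¬R = True
          ¬R = True
      M ↔ (S ↔ M) = False
        S ↔ M = False
Both conjuncts True, so the formula holds.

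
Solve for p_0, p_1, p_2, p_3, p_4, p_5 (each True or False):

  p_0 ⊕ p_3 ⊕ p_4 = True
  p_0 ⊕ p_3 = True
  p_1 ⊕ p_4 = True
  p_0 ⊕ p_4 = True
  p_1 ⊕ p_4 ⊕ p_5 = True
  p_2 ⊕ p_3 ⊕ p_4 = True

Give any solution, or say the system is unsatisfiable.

p_0 = True; p_1 = True; p_2 = True; p_3 = False; p_4 = False; p_5 = False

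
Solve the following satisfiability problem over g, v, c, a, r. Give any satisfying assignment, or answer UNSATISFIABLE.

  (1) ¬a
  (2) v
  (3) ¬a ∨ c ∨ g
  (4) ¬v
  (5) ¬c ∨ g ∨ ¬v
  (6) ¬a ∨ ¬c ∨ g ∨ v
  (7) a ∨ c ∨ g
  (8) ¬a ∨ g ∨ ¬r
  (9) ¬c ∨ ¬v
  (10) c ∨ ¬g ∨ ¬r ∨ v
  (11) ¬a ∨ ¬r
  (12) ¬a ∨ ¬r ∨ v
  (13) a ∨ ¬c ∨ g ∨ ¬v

Case v = True:
  Clause (¬v) is falsified — contradiction.
Case v = False:
  Clause (v) is falsified — contradiction.
Both cases fail, so the formula is unsatisfiable.

The formula is unsatisfiable.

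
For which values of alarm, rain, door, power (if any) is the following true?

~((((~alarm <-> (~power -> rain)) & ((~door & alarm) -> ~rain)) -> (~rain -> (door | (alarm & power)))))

alarm: True, rain: False, door: False, power: False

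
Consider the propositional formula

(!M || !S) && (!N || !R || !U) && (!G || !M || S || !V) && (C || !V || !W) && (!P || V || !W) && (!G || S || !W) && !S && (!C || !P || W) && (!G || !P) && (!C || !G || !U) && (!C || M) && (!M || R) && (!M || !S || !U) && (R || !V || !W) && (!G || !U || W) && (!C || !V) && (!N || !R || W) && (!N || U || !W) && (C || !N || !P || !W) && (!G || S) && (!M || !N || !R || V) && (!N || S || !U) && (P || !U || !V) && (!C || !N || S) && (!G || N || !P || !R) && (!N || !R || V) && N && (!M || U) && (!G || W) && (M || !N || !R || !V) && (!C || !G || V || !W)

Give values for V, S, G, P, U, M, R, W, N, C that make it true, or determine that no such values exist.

Unit clause (!S) forces S = False.
In (!G || S) only !G is left, so G = False.
Unit clause (N) forces N = True.
In (!N || S || !U) only !U is left, so U = False.
In (!C || !N || S) only !C is left, so C = False.
In (!M || U) only !M is left, so M = False.
In (!N || U || !W) only !W is left, so W = False.
In (!N || !R || W) only !R is left, so R = False.
Set V = True.
Set P = True.
All clauses satisfied.

V: True; S: False; G: False; P: True; U: False; M: False; R: False; W: False; N: True; C: False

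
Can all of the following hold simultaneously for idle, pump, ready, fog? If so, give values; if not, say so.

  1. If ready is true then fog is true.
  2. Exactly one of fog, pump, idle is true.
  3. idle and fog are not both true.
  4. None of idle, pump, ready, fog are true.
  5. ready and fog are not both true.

No satisfying assignment exists.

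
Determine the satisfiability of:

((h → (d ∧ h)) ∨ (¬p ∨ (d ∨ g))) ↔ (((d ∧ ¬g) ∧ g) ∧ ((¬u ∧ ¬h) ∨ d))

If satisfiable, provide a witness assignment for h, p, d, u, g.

h: True, p: True, d: False, u: True, g: False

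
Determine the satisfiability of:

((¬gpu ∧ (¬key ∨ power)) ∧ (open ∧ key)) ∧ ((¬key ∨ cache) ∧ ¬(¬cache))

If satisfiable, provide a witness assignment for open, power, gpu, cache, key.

open = True, power = True, gpu = False, cache = True, key = True

  (¬gpu ∧ (¬key ∨ power)) ∧ (open ∧ key) = True
    ¬gpu ∧ (¬key ∨ power) = True
      ¬gpu = True
      ¬key ∨ power = True
        ¬key = False
    open ∧ key = True
  (¬key ∨ cache) ∧ ¬(¬cache) = True
    ¬key ∨ cache = True
      ¬key = False
    ¬(¬cache) = True
      ¬cache = False
Both conjuncts True, so the formula holds.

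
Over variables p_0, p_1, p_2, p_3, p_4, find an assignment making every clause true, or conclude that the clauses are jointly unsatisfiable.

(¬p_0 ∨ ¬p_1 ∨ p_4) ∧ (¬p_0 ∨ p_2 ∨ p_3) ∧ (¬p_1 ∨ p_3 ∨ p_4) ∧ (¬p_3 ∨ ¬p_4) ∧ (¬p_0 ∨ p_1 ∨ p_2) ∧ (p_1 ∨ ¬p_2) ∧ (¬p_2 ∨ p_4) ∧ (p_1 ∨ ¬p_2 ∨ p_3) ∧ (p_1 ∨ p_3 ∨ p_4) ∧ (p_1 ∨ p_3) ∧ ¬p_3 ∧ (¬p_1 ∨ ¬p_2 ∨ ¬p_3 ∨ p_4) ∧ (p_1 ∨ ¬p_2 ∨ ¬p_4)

p_0 = False, p_1 = True, p_2 = False, p_3 = False, p_4 = True

Unit clause (¬p_3) forces p_3 = False.
In (p_1 ∨ p_3) only p_1 is left, so p_1 = True.
In (¬p_1 ∨ p_3 ∨ p_4) only p_4 is left, so p_4 = True.
Set p_0 = False.
Set p_2 = False.
All clauses satisfied.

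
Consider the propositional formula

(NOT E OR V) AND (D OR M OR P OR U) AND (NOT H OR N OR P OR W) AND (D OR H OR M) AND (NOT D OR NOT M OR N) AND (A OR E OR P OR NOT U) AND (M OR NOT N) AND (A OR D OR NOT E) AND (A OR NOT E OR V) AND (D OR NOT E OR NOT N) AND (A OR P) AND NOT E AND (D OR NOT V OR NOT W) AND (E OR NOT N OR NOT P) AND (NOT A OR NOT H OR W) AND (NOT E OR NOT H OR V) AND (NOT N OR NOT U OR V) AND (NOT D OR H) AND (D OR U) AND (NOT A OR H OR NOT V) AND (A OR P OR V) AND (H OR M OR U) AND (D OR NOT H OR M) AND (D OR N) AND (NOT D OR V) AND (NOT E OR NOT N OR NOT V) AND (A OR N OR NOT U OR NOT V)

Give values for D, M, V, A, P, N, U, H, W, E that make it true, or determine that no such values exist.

D: True; M: False; V: True; A: True; P: True; N: False; U: False; H: True; W: True; E: False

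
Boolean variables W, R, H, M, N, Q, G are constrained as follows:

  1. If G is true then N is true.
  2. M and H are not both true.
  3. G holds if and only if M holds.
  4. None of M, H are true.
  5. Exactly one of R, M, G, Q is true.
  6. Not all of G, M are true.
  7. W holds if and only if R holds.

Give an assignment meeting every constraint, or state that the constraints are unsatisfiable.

W = False, R = False, H = False, M = False, N = False, Q = True, G = False

  (1) G=F ⇒ N: vacuous ✓
  (2) M=F, H=F — not both ✓
  (3) G=F, M=F — same ✓
  (4) {M, H}: 0 true — none ✓
  (5) {R, M, G, Q}: 1 true — exactly one ✓
  (6) {G, M}: 0/2 true — not all ✓
  (7) W=F, R=F — same ✓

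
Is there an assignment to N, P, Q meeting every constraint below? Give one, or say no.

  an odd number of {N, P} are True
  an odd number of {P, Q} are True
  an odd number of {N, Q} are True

UNSATISFIABLE

Adding constraints 1, 2, 3 mod 2: every variable appears an even number of times on the left, so the left side is 0.
But the right sides sum to 1 (mod 2). 0 ≠ 1 — the system is inconsistent.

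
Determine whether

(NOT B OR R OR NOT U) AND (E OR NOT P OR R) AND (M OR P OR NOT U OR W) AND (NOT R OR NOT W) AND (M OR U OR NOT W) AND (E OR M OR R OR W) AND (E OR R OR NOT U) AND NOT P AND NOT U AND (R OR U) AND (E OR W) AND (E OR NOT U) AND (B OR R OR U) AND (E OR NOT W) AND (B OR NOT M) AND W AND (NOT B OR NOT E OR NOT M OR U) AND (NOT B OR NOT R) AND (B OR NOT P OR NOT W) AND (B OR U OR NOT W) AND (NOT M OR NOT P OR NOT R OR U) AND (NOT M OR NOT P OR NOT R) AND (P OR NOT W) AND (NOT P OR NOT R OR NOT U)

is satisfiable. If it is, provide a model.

Case W = True:
  (NOT R OR NOT W) forces R = False.
  (NOT P) forces P = False.
  Clause (P OR NOT W) is falsified — contradiction.
Case W = False:
  Clause (W) is falsified — contradiction.
Both cases fail, so the formula is unsatisfiable.

Unsatisfiable — no assignment works.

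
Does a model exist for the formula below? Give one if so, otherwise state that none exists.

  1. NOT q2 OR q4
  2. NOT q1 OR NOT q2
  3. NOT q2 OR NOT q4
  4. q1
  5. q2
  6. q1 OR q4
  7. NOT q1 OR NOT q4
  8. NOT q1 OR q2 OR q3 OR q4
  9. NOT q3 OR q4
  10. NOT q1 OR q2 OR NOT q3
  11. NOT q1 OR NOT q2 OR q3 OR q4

Unsatisfiable

Case q1 = True:
  (NOT q1 OR NOT q2) forces q2 = False.
  Clause (q2) is falsified — contradiction.
Case q1 = False:
  Clause (q1) is falsified — contradiction.
Both cases fail, so the formula is unsatisfiable.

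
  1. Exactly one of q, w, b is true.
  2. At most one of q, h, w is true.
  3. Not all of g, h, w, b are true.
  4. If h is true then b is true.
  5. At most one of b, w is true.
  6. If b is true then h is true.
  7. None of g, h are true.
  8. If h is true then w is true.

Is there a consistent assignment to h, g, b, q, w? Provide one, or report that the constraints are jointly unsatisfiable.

h=F; g=F; b=F; q=T; w=F

  (1) {q, w, b}: 1 true — exactly one ✓
  (2) {q, h, w}: 1 true — at most one ✓
  (3) {g, h, w, b}: 0/4 true — not all ✓
  (4) h=F ⇒ b: vacuous ✓
  (5) {b, w}: 0 true — at most one ✓
  (6) b=F ⇒ h: vacuous ✓
  (7) {g, h}: 0 true — none ✓
  (8) h=F ⇒ w: vacuous ✓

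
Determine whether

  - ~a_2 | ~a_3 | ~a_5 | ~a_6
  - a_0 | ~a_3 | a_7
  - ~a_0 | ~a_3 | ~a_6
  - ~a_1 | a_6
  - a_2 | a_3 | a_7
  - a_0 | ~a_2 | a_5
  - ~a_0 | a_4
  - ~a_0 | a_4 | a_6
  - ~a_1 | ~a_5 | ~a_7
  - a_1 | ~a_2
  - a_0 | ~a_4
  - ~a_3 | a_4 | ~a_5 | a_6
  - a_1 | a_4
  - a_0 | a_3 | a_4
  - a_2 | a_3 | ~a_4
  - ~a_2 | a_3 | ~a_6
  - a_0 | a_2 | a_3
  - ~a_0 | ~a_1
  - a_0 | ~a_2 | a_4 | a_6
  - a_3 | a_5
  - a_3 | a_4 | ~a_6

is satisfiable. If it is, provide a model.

a_0 = True, a_1 = False, a_2 = False, a_3 = True, a_4 = True, a_5 = False, a_6 = False, a_7 = False

Set a_0 = True.
  then (~a_0 | a_4) forces a_4 = True.
  then (~a_0 | ~a_1) forces a_1 = False.
  then (a_1 | ~a_2) forces a_2 = False.
  then (a_2 | a_3 | ~a_4) forces a_3 = True.
  then (~a_0 | ~a_3 | ~a_6) forces a_6 = False.
Set a_5 = False.
Set a_7 = False.
All clauses satisfied.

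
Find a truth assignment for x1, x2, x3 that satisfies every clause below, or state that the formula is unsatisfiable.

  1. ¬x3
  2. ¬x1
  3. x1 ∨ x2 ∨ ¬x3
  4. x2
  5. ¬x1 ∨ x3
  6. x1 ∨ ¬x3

Unit clause (¬x3) forces x3 = False.
Unit clause (¬x1) forces x1 = False.
Unit clause (x2) forces x2 = True.
Check each clause:
  (¬x3): ¬x3 holds.
  (¬x1): ¬x1 holds.
  (x1 ∨ x2 ∨ ¬x3): x2 holds.
  (x2): x2 holds.
  (¬x1 ∨ x3): ¬x1 holds.
  (x1 ∨ ¬x3): ¬x3 holds.
All clauses satisfied.

x1: False, x2: True, x3: False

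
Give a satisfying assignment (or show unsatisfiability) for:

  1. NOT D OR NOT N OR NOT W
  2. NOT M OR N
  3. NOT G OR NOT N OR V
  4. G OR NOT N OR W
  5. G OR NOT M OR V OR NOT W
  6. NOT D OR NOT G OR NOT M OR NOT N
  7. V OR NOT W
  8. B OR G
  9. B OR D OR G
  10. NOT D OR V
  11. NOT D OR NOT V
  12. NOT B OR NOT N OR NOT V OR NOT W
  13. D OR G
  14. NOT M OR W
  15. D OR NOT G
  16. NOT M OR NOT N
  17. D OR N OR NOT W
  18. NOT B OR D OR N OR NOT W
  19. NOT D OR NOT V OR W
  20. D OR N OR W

No satisfying assignment exists.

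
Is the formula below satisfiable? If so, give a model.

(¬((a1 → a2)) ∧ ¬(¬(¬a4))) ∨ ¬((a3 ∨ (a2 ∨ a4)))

a1 = False, a2 = False, a3 = False, a4 = False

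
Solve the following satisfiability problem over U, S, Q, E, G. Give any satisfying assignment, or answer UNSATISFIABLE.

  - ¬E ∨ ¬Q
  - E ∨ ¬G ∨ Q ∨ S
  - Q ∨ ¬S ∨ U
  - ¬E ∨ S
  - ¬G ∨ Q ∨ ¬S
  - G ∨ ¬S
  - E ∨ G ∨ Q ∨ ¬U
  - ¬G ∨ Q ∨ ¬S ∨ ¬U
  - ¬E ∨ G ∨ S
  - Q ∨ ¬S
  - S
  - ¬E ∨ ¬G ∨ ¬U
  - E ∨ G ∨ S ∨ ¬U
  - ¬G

Unsatisfiable — no assignment works.

Case S = True:
  (G ∨ ¬S) forces G = True.
  Clause (¬G) is falsified — contradiction.
Case S = False:
  Clause (S) is falsified — contradiction.
Both cases fail, so the formula is unsatisfiable.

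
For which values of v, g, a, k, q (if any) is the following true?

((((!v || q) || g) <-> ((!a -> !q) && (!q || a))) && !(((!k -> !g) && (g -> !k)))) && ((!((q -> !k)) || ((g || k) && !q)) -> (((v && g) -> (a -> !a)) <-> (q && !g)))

v: False, g: True, a: True, k: False, q: True

  (((!v || q) || g) <-> ((!a -> !q) && (!q || a))) && !(((!k -> !g) && (g -> !k))) = True
    ((!v || q) || g) <-> ((!a -> !q) && (!q || a)) = True
      (!v || q) || g = True
        !v || q = True
          !v = True
      (!a -> !q) && (!q || a) = True
        !a -> !q = True
          !a = False
          !q = False
        !q || a = True
          !q = False
    !(((!k -> !g) && (g -> !k))) = True
      (!k -> !g) && (g -> !k) = False
        !k -> !g = False
          !k = True
          !g = False
        g -> !k = True
          !k = True
  (!((q -> !k)) || ((g || k) && !q)) -> (((v && g) -> (a -> !a)) <-> (q && !g)) = True
    !((q -> !k)) || ((g || k) && !q) = False
      !((q -> !k)) = False
        q -> !k = True
          !k = True
      (g || k) && !q = False
        g || k = True
        !q = False
    ((v && g) -> (a -> !a)) <-> (q && !g) = False
      (v && g) -> (a -> !a) = True
        v && g = False
        a -> !a = False
          !a = False
      q && !g = False
        !g = False
Both conjuncts True, so the formula holds.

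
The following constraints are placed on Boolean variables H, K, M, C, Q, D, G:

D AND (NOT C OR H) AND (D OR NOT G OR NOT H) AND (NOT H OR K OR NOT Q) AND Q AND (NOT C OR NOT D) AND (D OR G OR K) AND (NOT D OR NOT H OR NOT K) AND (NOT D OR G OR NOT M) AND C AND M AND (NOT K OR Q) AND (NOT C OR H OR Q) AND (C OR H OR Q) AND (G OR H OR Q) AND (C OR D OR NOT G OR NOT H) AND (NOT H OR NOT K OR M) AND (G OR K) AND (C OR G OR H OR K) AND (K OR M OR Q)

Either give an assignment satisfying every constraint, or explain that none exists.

Unsatisfiable

Case C = True:
  (D) forces D = True.
  Clause (NOT C OR NOT D) is falsified — contradiction.
Case C = False:
  Clause (C) is falsified — contradiction.
Both cases fail, so the formula is unsatisfiable.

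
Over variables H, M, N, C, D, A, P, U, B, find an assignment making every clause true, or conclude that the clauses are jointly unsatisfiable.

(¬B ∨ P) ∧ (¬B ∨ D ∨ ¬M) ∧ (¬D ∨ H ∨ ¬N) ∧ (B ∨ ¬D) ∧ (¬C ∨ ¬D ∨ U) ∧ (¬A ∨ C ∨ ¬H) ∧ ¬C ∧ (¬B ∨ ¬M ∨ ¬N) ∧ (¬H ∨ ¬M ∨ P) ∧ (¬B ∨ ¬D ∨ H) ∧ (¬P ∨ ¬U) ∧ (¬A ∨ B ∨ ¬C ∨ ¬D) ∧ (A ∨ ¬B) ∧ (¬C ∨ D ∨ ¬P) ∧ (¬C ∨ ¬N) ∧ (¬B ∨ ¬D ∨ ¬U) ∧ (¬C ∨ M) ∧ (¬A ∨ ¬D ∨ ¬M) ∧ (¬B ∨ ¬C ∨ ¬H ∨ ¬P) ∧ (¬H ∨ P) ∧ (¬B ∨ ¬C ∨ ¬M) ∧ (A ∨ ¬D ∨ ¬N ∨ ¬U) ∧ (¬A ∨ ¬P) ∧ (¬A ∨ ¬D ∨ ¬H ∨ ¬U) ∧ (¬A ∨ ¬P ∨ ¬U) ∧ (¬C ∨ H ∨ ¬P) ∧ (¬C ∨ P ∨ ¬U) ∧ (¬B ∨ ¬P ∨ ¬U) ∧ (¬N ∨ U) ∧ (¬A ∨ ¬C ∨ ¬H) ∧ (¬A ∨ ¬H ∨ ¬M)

H: True; M: False; N: False; C: False; D: False; A: False; P: True; U: False; B: False

Unit clause (¬C) forces C = False.
Set H = True.
  then (¬A ∨ C ∨ ¬H) forces A = False.
  then (A ∨ ¬B) forces B = False.
  then (¬H ∨ P) forces P = True.
  then (B ∨ ¬D) forces D = False.
  then (¬P ∨ ¬U) forces U = False.
  then (¬N ∨ U) forces N = False.
Set M = False.
All clauses satisfied.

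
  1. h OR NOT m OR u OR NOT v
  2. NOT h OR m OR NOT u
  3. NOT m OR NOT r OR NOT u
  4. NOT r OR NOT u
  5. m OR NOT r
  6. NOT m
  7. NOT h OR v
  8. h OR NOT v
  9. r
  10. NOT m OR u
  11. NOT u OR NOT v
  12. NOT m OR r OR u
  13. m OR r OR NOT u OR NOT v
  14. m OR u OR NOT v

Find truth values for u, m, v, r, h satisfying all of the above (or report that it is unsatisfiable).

UNSATISFIABLE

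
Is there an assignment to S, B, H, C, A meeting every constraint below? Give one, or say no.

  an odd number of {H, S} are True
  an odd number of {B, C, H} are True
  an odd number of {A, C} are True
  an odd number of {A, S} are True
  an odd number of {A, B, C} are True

S: True, B: False, H: False, C: True, A: False

{H, S}: 1 true → odd ✓
{B, C, H}: 1 true → odd ✓
{A, C}: 1 true → odd ✓
{A, S}: 1 true → odd ✓
{A, B, C}: 1 true → odd ✓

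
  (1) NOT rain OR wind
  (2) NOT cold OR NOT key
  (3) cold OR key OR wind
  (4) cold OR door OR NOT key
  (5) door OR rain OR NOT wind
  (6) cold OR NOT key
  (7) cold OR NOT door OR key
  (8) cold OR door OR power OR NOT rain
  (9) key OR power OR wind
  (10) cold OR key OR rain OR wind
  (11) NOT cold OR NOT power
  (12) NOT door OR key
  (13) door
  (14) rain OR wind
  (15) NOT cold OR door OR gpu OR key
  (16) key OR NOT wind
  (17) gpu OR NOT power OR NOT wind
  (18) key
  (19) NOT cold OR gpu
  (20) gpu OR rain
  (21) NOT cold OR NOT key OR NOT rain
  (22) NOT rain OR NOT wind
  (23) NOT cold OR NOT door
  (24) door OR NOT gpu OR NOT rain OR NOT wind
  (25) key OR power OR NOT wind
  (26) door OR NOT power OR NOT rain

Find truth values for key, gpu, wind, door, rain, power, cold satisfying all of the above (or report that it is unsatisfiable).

Case key = True:
  (NOT cold OR NOT key) forces cold = False.
  Clause (cold OR NOT key) is falsified — contradiction.
Case key = False:
  Clause (key) is falsified — contradiction.
Both cases fail, so the formula is unsatisfiable.

No satisfying assignment exists.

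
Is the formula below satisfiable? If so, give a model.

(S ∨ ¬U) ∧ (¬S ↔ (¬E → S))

U: False; E: True; S: False

  S ∨ ¬U = True
    ¬U = True
  ¬S ↔ (¬E → S) = True
    ¬S = True
    ¬E → S = True
      ¬E = False
Both conjuncts True, so the formula holds.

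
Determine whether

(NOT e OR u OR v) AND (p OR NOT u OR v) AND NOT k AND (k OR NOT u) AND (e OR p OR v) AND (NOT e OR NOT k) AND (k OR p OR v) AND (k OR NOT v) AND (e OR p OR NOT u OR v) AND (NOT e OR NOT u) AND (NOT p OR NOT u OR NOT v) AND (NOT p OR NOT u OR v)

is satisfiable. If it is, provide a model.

Unit clause (NOT k) forces k = False.
In (k OR NOT u) only NOT u is left, so u = False.
In (k OR NOT v) only NOT v is left, so v = False.
In (NOT e OR u OR v) only NOT e is left, so e = False.
In (e OR p OR v) only p is left, so p = True.
All clauses satisfied.

k=F; e=F; v=F; u=F; p=T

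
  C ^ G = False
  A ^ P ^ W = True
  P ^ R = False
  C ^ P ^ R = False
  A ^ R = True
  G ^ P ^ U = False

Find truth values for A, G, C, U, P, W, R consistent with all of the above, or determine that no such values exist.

A = True, G = False, C = False, U = False, P = False, W = False, R = False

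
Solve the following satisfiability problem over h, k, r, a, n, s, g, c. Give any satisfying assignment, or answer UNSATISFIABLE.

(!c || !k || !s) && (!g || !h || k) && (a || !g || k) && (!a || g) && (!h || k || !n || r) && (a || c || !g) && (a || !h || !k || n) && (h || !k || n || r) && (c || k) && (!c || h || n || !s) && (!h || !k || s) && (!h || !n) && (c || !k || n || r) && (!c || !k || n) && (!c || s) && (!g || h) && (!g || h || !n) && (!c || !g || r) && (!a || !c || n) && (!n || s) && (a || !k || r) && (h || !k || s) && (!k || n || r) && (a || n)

Set h = False.
  then (!g || h) forces g = False.
  then (!a || g) forces a = False.
  then (a || n) forces n = True.
  then (!n || s) forces s = True.
Set k = True.
  then (!c || !k || !s) forces c = False.
  then (a || !k || r) forces r = True.
All clauses satisfied.

h=F, k=T, r=T, a=F, n=T, s=T, g=F, c=F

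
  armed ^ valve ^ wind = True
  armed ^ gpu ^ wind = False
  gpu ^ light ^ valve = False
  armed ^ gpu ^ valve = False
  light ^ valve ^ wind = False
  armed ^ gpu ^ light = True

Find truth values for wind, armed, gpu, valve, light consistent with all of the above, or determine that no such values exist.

Adding constraints 1, 3, 4, 5 mod 2: every variable appears an even number of times on the left, so the left side is 0.
But the right sides sum to 1 (mod 2). 0 ≠ 1 — the system is inconsistent.

Unsatisfiable — no assignment works.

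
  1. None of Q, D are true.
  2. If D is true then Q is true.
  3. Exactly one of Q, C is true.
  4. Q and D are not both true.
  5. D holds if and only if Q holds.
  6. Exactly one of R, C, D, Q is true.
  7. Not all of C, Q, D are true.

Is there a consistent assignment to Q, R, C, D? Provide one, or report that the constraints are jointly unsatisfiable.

Q: False; R: False; C: True; D: False

  (1) {Q, D}: 0 true — none ✓
  (2) D=F ⇒ Q: vacuous ✓
  (3) {Q, C}: 1 true — exactly one ✓
  (4) Q=F, D=F — not both ✓
  (5) D=F, Q=F — same ✓
  (6) {R, C, D, Q}: 1 true — exactly one ✓
  (7) {C, Q, D}: 1/3 true — not all ✓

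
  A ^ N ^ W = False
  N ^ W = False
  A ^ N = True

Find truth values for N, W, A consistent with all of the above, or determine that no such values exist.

N=T; W=T; A=F

A ^ N ^ W = F ^ T ^ T = False ✓
N ^ W = T ^ T = False ✓
A ^ N = F ^ T = True ✓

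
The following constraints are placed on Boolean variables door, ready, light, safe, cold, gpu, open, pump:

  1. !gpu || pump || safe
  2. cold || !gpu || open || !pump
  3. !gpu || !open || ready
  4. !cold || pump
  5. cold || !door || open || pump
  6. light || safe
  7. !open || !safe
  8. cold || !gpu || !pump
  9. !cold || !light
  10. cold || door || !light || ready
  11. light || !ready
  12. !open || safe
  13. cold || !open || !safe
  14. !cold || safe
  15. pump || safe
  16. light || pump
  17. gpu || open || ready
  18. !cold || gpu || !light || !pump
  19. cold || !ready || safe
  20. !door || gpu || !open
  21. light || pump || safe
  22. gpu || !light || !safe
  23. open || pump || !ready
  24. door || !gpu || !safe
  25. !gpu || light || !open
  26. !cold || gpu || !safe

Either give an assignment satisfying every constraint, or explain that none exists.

door = True, ready = False, light = False, safe = True, cold = True, gpu = True, open = False, pump = True

Set door = True.
Set ready = False.
Set light = False.
  then (light || safe) forces safe = True.
  then (!open || !safe) forces open = False.
  then (light || pump) forces pump = True.
  then (gpu || open || ready) forces gpu = True.
  then (cold || !gpu || open || !pump) forces cold = True.
All clauses satisfied.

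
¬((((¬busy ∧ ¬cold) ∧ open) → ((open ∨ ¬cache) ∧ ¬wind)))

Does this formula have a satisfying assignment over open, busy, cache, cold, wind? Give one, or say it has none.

open = True, busy = False, cache = True, cold = False, wind = True

  ¬((((¬busy ∧ ¬cold) ∧ open) → ((open ∨ ¬cache) ∧ ¬wind))) = True
    ((¬busy ∧ ¬cold) ∧ open) → ((open ∨ ¬cache) ∧ ¬wind) = False
      (¬busy ∧ ¬cold) ∧ open = True
        ¬busy ∧ ¬cold = True
          ¬busy = True
          ¬cold = True
      (open ∨ ¬cache) ∧ ¬wind = False
        open ∨ ¬cache = True
          ¬cache = False
        ¬wind = False
The formula evaluates to True.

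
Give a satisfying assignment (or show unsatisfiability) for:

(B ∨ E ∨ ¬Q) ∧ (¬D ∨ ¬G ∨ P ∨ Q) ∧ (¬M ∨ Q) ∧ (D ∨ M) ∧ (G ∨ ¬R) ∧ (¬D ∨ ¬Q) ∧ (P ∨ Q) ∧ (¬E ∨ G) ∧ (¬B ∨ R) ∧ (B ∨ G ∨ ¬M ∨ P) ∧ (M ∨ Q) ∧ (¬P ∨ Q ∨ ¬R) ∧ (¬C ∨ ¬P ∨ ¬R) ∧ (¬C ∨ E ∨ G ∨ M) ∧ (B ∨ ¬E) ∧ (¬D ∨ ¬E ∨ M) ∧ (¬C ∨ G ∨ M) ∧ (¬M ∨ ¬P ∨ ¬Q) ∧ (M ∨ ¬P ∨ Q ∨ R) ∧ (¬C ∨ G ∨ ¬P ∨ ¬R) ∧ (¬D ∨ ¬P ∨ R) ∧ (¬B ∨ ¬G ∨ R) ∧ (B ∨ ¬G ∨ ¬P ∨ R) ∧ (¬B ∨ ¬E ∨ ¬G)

M = True; B = True; E = False; P = False; R = True; Q = True; C = False; G = True; D = False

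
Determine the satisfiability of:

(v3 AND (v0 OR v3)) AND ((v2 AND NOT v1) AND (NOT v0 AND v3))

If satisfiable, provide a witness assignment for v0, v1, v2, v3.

v0 = False; v1 = False; v2 = True; v3 = True

  v3 AND (v0 OR v3) = True
    v0 OR v3 = True
  (v2 AND NOT v1) AND (NOT v0 AND v3) = True
    v2 AND NOT v1 = True
      NOT v1 = True
    NOT v0 AND v3 = True
      NOT v0 = True
Both conjuncts True, so the formula holds.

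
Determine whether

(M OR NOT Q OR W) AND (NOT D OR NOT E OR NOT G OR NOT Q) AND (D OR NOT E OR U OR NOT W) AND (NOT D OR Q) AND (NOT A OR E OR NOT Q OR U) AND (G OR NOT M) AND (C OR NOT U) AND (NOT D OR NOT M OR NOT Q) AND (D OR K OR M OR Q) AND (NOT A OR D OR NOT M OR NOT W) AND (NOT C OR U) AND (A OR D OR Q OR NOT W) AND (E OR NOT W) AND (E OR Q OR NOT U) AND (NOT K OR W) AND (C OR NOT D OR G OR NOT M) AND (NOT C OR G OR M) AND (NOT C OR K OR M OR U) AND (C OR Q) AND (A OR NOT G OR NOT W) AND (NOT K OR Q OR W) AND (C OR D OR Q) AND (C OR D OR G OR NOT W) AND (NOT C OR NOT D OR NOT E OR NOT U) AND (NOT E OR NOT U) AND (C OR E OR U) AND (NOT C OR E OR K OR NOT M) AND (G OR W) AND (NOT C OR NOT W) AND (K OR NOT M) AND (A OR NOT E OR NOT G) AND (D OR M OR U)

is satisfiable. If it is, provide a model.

C = False; U = False; M = False; D = True; K = True; Q = True; G = False; E = True; A = True; W = True

Set C = False.
  then (C OR NOT U) forces U = False.
  then (C OR Q) forces Q = True.
  then (C OR E OR U) forces E = True.
Try M = True:
  (G OR NOT M) forces G = True.
  (NOT D OR NOT E OR NOT G OR NOT Q) forces D = False.
  (D OR NOT E OR U OR NOT W) forces W = False.
  (NOT K OR W) forces K = False.
  clause (K OR NOT M) is falsified — backtrack.
So M = False.
  then (M OR NOT Q OR W) forces W = True.
  then (D OR NOT E OR U OR NOT W) forces D = True.
  then (NOT D OR NOT E OR NOT G OR NOT Q) forces G = False.
Set K = True.
Set A = True.
All clauses satisfied.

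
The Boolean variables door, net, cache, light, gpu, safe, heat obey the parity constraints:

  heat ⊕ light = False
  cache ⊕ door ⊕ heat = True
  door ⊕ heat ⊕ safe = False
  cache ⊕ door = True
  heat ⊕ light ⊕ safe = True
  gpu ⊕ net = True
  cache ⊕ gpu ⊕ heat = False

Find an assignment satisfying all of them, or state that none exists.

door=T, net=T, cache=F, light=F, gpu=F, safe=T, heat=F

heat ⊕ light = F ⊕ F = False ✓
cache ⊕ door ⊕ heat = F ⊕ T ⊕ F = True ✓
door ⊕ heat ⊕ safe = T ⊕ F ⊕ T = False ✓
cache ⊕ door = F ⊕ T = True ✓
heat ⊕ light ⊕ safe = F ⊕ F ⊕ T = True ✓
gpu ⊕ net = F ⊕ T = True ✓
cache ⊕ gpu ⊕ heat = F ⊕ F ⊕ F = False ✓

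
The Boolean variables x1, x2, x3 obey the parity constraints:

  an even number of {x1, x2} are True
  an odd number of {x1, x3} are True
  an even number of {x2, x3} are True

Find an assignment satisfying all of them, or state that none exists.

The formula is unsatisfiable.

Adding constraints 1, 2, 3 mod 2: every variable appears an even number of times on the left, so the left side is 0.
But the right sides sum to 1 (mod 2). 0 ≠ 1 — the system is inconsistent.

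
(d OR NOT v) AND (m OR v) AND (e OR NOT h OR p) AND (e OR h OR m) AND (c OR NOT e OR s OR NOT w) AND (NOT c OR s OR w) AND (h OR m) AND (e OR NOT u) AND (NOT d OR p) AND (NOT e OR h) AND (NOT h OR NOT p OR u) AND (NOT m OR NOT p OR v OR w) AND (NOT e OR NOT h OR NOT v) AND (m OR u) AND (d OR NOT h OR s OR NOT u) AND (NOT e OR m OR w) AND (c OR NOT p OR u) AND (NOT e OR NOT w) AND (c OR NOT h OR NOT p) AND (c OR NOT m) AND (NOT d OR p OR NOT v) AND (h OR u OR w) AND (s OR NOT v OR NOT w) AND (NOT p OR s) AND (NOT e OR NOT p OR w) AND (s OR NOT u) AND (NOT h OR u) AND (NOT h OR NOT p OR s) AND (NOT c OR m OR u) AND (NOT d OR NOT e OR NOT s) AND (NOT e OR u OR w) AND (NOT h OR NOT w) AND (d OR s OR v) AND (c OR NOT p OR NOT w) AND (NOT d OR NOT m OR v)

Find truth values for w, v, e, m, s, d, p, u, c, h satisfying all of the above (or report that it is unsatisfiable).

Set w = True.
  then (NOT e OR NOT w) forces e = False.
  then (NOT h OR NOT w) forces h = False.
  then (e OR h OR m) forces m = True.
  then (e OR NOT u) forces u = False.
  then (c OR NOT m) forces c = True.
Set v = False.
  then (NOT d OR NOT m OR v) forces d = False.
  then (d OR s OR v) forces s = True.
Set p = False.
All clauses satisfied.

w = True, v = False, e = False, m = True, s = True, d = False, p = False, u = False, c = True, h = False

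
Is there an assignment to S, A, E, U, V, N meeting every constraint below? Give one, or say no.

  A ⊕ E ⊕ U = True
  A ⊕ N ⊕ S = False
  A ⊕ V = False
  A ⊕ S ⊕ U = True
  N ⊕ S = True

S = False; A = True; E = False; U = False; V = True; N = True

A ⊕ E ⊕ U = T ⊕ F ⊕ F = True ✓
A ⊕ N ⊕ S = T ⊕ T ⊕ F = False ✓
A ⊕ V = T ⊕ T = False ✓
A ⊕ S ⊕ U = T ⊕ F ⊕ F = True ✓
N ⊕ S = T ⊕ F = True ✓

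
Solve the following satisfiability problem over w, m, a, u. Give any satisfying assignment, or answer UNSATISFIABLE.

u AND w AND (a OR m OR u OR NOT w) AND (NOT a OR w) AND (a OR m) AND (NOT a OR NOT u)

w: True, m: True, a: False, u: True

Unit clause (u) forces u = True.
Unit clause (w) forces w = True.
In (NOT a OR NOT u) only NOT a is left, so a = False.
In (a OR m) only m is left, so m = True.
Check each clause:
  (u): u holds.
  (w): w holds.
  (a OR m OR u OR NOT w): m holds.
  (NOT a OR w): NOT a holds.
  (a OR m): m holds.
  (NOT a OR NOT u): NOT a holds.
All clauses satisfied.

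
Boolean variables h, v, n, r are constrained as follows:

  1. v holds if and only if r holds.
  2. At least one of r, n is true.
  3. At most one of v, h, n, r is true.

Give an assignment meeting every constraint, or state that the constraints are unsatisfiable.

h=F; v=F; n=T; r=F

  (1) v=F, r=F — same ✓
  (2) {r, n}: 1 true — at least one ✓
  (3) {v, h, n, r}: 1 true — at most one ✓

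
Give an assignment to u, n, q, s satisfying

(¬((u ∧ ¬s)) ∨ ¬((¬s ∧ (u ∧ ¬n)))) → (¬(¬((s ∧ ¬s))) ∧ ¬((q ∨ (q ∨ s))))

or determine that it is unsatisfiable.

u: True, n: False, q: False, s: False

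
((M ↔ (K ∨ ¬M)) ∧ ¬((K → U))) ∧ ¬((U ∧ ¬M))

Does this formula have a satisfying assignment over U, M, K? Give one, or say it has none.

U = False; M = True; K = True

  (M ↔ (K ∨ ¬M)) ∧ ¬((K → U)) = True
    M ↔ (K ∨ ¬M) = True
      K ∨ ¬M = True
        ¬M = False
    ¬((K → U)) = True
      K → U = False
  ¬((U ∧ ¬M)) = True
    U ∧ ¬M = False
      ¬M = False
Both conjuncts True, so the formula holds.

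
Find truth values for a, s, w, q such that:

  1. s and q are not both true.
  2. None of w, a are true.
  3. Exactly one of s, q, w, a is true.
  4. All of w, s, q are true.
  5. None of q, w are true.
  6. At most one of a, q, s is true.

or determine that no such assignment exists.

The formula is unsatisfiable.

Case w = True:
  Constraint (2) is violated (w=T) — contradiction.
Case w = False:
  Constraint (4) is violated (w=F) — contradiction.
Both cases fail — unsatisfiable.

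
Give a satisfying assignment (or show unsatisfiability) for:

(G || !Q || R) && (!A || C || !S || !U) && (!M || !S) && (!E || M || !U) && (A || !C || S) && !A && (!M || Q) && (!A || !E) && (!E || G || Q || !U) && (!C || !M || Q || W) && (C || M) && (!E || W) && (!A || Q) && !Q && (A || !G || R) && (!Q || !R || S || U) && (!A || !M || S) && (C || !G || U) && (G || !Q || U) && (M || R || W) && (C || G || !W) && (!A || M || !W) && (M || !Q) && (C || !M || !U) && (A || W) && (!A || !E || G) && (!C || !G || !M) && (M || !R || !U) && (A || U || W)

R = True, E = True, A = False, G = True, U = False, Q = False, C = True, S = True, W = True, M = False

Unit clause (!A) forces A = False.
Unit clause (!Q) forces Q = False.
In (A || W) only W is left, so W = True.
In (!M || Q) only !M is left, so M = False.
In (C || M) only C is left, so C = True.
In (A || !C || S) only S is left, so S = True.
Set R = True.
  then (M || !R || !U) forces U = False.
Set E = True.
Set G = True.
All clauses satisfied.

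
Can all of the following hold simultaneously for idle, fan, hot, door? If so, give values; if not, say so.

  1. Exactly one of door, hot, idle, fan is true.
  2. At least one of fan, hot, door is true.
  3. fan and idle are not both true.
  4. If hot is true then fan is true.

idle: False, fan: True, hot: False, door: False

  (1) {door, hot, idle, fan}: 1 true — exactly one ✓
  (2) {fan, hot, door}: 1 true — at least one ✓
  (3) fan=T, idle=F — not both ✓
  (4) hot=F ⇒ fan: vacuous ✓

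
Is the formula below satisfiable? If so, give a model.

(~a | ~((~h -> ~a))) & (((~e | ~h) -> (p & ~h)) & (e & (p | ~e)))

a = True; p = True; e = True; h = False

  ~a | ~((~h -> ~a)) = True
    ~a = False
    ~((~h -> ~a)) = True
      ~h -> ~a = False
        ~h = True
        ~a = False
  ((~e | ~h) -> (p & ~h)) & (e & (p | ~e)) = True
    (~e | ~h) -> (p & ~h) = True
      ~e | ~h = True
        ~e = False
        ~h = True
      p & ~h = True
        ~h = True
    e & (p | ~e) = True
      p | ~e = True
        ~e = False
Both conjuncts True, so the formula holds.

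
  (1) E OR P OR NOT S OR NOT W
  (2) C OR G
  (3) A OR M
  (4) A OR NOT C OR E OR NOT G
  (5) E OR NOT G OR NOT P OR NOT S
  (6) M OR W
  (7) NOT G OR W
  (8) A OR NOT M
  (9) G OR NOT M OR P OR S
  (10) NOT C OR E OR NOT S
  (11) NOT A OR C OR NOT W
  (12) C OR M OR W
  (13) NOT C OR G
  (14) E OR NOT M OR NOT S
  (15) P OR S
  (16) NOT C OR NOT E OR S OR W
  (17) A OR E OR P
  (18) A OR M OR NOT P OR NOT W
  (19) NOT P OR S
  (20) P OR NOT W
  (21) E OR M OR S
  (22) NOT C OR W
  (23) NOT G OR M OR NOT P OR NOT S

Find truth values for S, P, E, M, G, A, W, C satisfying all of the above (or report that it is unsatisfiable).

S: True; P: True; E: True; M: True; G: True; A: True; W: True; C: True

Try S = False:
  (P OR S) forces P = True.
  clause (NOT P OR S) is falsified — backtrack.
So S = True.
Set P = True.
Try E = False:
  (E OR NOT G OR NOT P OR NOT S) forces G = False.
  (C OR G) forces C = True.
  clause (NOT C OR E OR NOT S) is falsified — backtrack.
So E = True.
Set M = True.
  then (A OR NOT M) forces A = True.
Set G = True.
  then (NOT G OR W) forces W = True.
  then (NOT A OR C OR NOT W) forces C = True.
All clauses satisfied.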